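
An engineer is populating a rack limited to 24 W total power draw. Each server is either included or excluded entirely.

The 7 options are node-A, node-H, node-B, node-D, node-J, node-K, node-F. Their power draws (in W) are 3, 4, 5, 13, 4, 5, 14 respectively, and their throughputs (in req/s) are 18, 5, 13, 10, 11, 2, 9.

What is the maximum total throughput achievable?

This is an integer program with binary decision variables.
node-A + node-H + node-B + node-J + node-K: power draw 3 + 4 + 5 + 4 + 5 = 21 ≤ 24, throughput 18 + 5 + 13 + 11 + 2 = 49.
node-A + node-B + node-J + node-K: power draw 3 + 5 + 4 + 5 = 17 ≤ 24, throughput 18 + 13 + 11 + 2 = 44.
node-A + node-H + node-B + node-J: power draw 3 + 4 + 5 + 4 = 16 ≤ 24, throughput 18 + 5 + 13 + 11 = 47.
Best is node-A, node-H, node-B, node-J, and node-K with total throughput 49.

49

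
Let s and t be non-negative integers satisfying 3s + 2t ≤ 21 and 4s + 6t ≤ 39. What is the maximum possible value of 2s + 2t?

16

(s,t)=(5,3) is feasible, giving 16.
(s,t)=(3,4) is feasible, giving 14.
(s,t)=(4,3) is feasible, giving 14.
No feasible integer point exceeds 16.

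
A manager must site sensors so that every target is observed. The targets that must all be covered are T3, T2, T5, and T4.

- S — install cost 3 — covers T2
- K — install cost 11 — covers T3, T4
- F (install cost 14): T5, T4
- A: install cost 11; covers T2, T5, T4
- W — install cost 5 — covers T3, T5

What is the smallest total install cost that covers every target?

16

The greedy cost-per-new-target heuristic would pick W, S, and K for 19, but a cheaper cover exists.
Choose A and W: together they cover T3, T2, T5, T4 — every target.
Total install cost: 11 + 5 = 16.
No cover costs less than 16.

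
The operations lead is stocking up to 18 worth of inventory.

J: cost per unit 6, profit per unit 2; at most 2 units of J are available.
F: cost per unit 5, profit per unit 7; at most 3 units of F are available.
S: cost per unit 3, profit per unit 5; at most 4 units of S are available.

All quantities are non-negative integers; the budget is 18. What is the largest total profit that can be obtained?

3×F and 1×S: cost 18 ≤ 18, profit 3·7 + 1·5 = 26.
1×F and 4×S: cost 17 ≤ 18, profit 1·7 + 4·5 = 27.
Best is 27.

27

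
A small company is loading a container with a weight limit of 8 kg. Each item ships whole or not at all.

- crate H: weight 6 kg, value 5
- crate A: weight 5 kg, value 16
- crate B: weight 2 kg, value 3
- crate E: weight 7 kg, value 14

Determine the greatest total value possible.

Treat it as a binary knapsack problem.
crate A: weight 5 ≤ 8, value 16.
crate E: weight 7 ≤ 8, value 14.
crate A + crate B: weight 5 + 2 = 7 ≤ 8, value 16 + 3 = 19.
Best is crate A and crate B with total value 19.

19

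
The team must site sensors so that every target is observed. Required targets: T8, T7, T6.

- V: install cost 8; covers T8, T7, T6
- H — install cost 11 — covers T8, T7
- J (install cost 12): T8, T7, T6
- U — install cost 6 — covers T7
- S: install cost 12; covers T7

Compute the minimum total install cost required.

8

This is an integer covering problem.
V alone covers T8, T7, T6 — every target.
Total install cost: 8.
No cover costs less than 8.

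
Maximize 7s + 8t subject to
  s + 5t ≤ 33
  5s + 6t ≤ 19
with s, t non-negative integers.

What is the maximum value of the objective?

24

The continuous relaxation peaks at (3.8, 0) with value 26.60; rounding to a feasible lattice point costs some objective.
(s,t)=(0,3): 1·0+5·3=15≤33, 5·0+6·3=18≤19, objective 24.
(s,t)=(1,2): 1·1+5·2=11≤33, 5·1+6·2=17≤19, objective 23.
(s,t)=(2,1): 1·2+5·1=7≤33, 5·2+6·1=16≤19, objective 22.
The best lattice point is (0,3), giving 24.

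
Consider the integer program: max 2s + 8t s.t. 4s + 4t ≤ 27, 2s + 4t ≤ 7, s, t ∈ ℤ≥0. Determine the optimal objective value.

(s,t)=(1,1): 4·1+4·1=8≤27, 2·1+4·1=6≤7, objective 10.
(s,t)=(0,1): 4·0+4·1=4≤27, 2·0+4·1=4≤7, objective 8.
(s,t)=(2,0): 4·2+4·0=8≤27, 2·2+4·0=4≤7, objective 4.
The best lattice point is (1,1), giving 10.

10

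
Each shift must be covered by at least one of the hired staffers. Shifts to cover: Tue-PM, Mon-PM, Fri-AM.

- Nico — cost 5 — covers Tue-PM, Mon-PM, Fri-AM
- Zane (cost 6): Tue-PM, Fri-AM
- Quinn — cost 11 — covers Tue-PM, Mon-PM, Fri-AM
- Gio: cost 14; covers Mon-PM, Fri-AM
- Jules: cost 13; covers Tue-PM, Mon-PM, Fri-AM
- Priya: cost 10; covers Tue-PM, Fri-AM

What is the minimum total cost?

Nico alone covers Tue-PM, Mon-PM, Fri-AM — every shift.
Total cost: 5.
No cover costs less than 5.

5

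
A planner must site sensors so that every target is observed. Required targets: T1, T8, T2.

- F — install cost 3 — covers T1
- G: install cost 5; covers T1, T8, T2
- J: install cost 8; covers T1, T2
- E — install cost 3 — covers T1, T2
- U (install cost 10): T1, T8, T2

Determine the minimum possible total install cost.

5

This is an integer covering problem.
The greedy cost-per-new-target heuristic would pick E and G for 8, but a cheaper cover exists.
G alone covers T1, T8, T2 — every target.
Total install cost: 5.
No cover costs less than 5.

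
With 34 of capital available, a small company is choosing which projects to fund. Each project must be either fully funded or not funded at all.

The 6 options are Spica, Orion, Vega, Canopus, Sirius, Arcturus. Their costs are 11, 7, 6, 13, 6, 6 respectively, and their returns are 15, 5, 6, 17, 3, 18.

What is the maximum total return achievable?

Allowing fractional choices, the relaxed optimum would be about 54.0, but projects are indivisible.
Spica + Canopus + Arcturus: cost 11 + 13 + 6 = 30 ≤ 34, return 15 + 17 + 18 = 50.
Orion + Vega + Canopus + Arcturus: cost 7 + 6 + 13 + 6 = 32 ≤ 34, return 5 + 6 + 17 + 18 = 46.
Spica + Orion + Vega + Arcturus: cost 11 + 7 + 6 + 6 = 30 ≤ 34, return 15 + 5 + 6 + 18 = 44.
Best is Spica, Canopus, and Arcturus with total return 50.

50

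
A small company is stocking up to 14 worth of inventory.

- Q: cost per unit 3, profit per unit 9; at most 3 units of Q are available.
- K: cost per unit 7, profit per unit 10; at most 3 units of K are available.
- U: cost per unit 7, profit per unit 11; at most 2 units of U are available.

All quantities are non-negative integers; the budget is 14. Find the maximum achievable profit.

2×Q and 1×U: cost 13 ≤ 14, profit 2·9 + 1·11 = 29.
2×Q and 1×K: cost 13 ≤ 14, profit 2·9 + 1·10 = 28.
Best is 29.

29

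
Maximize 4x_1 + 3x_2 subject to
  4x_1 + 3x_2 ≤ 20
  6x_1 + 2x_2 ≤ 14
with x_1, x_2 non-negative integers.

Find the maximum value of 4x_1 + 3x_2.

(x_1,x_2)=(0,6): 4·0+3·6=18≤20, 6·0+2·6=12≤14, objective 18.
(x_1,x_2)=(0,5): 4·0+3·5=15≤20, 6·0+2·5=10≤14, objective 15.
No feasible integer point exceeds 18.

18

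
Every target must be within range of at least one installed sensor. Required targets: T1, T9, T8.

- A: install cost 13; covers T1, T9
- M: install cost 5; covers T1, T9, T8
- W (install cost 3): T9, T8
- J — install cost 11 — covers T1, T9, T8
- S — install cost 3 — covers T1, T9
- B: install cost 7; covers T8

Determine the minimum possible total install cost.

This is an integer covering problem.
The greedy cost-per-new-target heuristic would pick W and S for 6, but a cheaper cover exists.
M alone covers T1, T9, T8 — every target.
Total install cost: 5.
No cover costs less than 5.

5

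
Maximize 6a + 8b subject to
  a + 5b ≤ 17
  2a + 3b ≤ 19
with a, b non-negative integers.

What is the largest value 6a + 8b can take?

56

The continuous relaxation peaks at (9.5, 0) with value 57.00; rounding to a feasible lattice point costs some objective.
(a,b)=(8,1) is feasible, giving 56.
(a,b)=(9,0) is feasible, giving 54.
(a,b)=(7,1) is feasible, giving 50.
(a,b)=(8,0) is feasible, giving 48.
The best lattice point is (8,1), giving 56.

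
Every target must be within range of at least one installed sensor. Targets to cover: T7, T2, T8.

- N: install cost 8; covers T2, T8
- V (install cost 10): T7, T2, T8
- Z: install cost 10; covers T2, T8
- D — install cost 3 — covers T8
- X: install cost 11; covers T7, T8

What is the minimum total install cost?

10

This is an integer covering problem.
The greedy cost-per-new-target heuristic would pick D and V for 13, but a cheaper cover exists.
V alone covers T7, T2, T8 — every target.
Total install cost: 10.
No cover costs less than 10.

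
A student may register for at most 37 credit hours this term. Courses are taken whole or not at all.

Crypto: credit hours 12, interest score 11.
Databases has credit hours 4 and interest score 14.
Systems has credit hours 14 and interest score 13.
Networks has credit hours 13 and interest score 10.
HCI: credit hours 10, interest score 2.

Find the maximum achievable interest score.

38

Databases + Systems + Networks: credit hours 4 + 14 + 13 = 31 ≤ 37, interest score 14 + 13 + 10 = 37.
Crypto + Databases + Systems: credit hours 12 + 4 + 14 = 30 ≤ 37, interest score 11 + 14 + 13 = 38.
Crypto + Databases + Networks: credit hours 12 + 4 + 13 = 29 ≤ 37, interest score 11 + 14 + 10 = 35.
Best is Crypto, Databases, and Systems with total interest score 38.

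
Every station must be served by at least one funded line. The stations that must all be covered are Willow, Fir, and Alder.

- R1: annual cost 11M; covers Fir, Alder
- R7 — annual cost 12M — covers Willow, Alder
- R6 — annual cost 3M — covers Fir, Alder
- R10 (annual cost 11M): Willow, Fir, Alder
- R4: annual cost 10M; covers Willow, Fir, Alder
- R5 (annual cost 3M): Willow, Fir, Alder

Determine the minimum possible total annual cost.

R5 alone covers Willow, Fir, Alder — every station.
Total annual cost: 3.
No cover costs less than 3.

3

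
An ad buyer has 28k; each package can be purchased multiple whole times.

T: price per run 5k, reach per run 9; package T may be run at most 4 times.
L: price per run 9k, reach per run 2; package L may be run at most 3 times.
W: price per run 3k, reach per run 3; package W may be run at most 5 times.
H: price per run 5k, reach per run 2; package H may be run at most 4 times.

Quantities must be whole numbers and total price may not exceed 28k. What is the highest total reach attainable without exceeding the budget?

42

4×T and 2×W: price 26 ≤ 28, reach 4·9 + 2·3 = 42.
4×T, 1×W, and 1×H: price 28 ≤ 28, reach 4·9 + 1·3 + 1·2 = 41.
Best is 42.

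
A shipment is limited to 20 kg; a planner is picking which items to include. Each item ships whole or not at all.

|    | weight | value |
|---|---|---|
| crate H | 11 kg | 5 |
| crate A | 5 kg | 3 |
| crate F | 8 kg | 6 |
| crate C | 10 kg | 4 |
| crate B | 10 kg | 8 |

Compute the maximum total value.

crate A + crate B: weight 5 + 10 = 15 ≤ 20, value 3 + 8 = 11.
crate C + crate B: weight 10 + 10 = 20 ≤ 20, value 4 + 8 = 12.
crate F + crate B: weight 8 + 10 = 18 ≤ 20, value 6 + 8 = 14.
Best is crate F and crate B with total value 14.

14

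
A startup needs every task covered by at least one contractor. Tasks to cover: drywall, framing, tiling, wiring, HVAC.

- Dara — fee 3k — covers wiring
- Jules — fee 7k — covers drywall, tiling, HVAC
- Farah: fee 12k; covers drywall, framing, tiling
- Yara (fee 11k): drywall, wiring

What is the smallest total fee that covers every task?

22

Choose Dara, Jules, and Farah: together they cover drywall, framing, tiling, wiring, HVAC — every task.
Total fee: 3 + 7 + 12 = 22.
No cover costs less than 22.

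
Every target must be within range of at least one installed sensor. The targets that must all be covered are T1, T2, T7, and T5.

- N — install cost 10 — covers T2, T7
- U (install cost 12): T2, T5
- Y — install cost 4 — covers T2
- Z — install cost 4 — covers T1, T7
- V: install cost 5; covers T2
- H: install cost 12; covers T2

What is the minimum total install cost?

16

The greedy cost-per-new-target heuristic would pick Z, Y, and U for 20, but a cheaper cover exists.
Choose U and Z: together they cover T1, T2, T7, T5 — every target.
Total install cost: 12 + 4 = 16.
No cover costs less than 16.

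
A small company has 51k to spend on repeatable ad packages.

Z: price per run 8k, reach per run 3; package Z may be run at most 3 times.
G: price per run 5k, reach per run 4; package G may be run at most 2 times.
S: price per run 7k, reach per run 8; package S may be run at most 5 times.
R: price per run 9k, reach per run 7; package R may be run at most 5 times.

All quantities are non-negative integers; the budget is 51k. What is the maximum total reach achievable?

This is a bounded integer knapsack.
Take 1×G, 5×S, and 1×R: price 49 ≤ 51, reach 1·4 + 5·8 + 1·7 = 51.
S has the best ratio (8/7) and is taken to its limit of 5; remaining capacity is filled optimally with the others.

51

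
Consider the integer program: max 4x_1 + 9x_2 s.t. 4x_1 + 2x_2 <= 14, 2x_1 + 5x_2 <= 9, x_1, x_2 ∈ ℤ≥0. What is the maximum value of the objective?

17

(x_1,x_2)=(2,1): 4·2+2·1=10≤14, 2·2+5·1=9≤9, objective 17.
(x_1,x_2)=(1,1): 4·1+2·1=6≤14, 2·1+5·1=7≤9, objective 13.
(x_1,x_2)=(3,0): 4·3+2·0=12≤14, 2·3+5·0=6≤9, objective 12.
(x_1,x_2)=(2,0): 4·2+2·0=8≤14, 2·2+5·0=4≤9, objective 8.
No feasible integer point exceeds 17.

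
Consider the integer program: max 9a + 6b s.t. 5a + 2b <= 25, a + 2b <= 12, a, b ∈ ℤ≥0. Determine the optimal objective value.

51

Relaxing integrality, the LP optimum is 55.50 at (a,b) = (3.25, 4.38), which is not an integer point.
(a,b)=(3,4): 5·3+2·4=23≤25, 1·3+2·4=11≤12, objective 51.
(a,b)=(2,5): 5·2+2·5=20≤25, 1·2+2·5=12≤12, objective 48.
(a,b)=(3,3): 5·3+2·3=21≤25, 1·3+2·3=9≤12, objective 45.
(a,b)=(2,4): 5·2+2·4=18≤25, 1·2+2·4=10≤12, objective 42.
The best lattice point is (3,4), giving 51.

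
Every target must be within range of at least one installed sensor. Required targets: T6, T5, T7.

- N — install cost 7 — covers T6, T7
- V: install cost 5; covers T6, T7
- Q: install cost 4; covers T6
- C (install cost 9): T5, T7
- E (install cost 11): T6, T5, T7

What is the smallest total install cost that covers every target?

11

The greedy cost-per-new-target heuristic would pick V and C for 14, but a cheaper cover exists.
E alone covers T6, T5, T7 — every target.
Total install cost: 11.
No cover costs less than 11.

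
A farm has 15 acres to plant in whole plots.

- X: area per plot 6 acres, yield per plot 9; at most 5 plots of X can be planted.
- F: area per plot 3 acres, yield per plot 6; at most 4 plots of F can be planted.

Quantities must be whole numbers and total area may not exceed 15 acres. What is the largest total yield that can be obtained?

This is a bounded integer knapsack.
F has the best ratio (6/3); taking only F gives at most 4×6 = 24 (stopped by the supply cap of 4).
Mixing does better — 1×X and 3×F: area 15 ≤ 15, yield 1·9 + 3·6 = 27.

27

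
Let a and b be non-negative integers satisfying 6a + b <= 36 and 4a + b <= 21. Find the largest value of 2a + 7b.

147

(a,b)=(0,21): 6·0+1·21=21≤36, 4·0+1·21=21≤21, objective 147.
(a,b)=(0,20): 6·0+1·20=20≤36, 4·0+1·20=20≤21, objective 140.
Maximum is 147 at (a,b)=(0,21).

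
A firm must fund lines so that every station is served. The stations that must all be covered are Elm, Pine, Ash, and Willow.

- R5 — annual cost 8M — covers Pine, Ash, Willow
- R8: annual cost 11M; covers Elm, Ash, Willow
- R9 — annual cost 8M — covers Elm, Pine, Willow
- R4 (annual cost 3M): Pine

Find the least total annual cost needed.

The greedy cost-per-new-station heuristic would pick R5 and R9 for 16, but a cheaper cover exists.
Choose R8 and R4: together they cover Elm, Pine, Ash, Willow — every station.
Total annual cost: 11 + 3 = 14.
No cover costs less than 14.

14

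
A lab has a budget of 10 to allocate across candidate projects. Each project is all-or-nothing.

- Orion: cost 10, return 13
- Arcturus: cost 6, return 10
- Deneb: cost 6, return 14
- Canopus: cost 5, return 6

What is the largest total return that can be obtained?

This is an integer program with binary decision variables.
Allowing fractional choices, the relaxed optimum would be about 20.7, but projects are indivisible.
Arcturus: cost 6 ≤ 10, return 10.
Orion: cost 10 ≤ 10, return 13.
Deneb: cost 6 ≤ 10, return 14.
Best is Deneb with total return 14.

14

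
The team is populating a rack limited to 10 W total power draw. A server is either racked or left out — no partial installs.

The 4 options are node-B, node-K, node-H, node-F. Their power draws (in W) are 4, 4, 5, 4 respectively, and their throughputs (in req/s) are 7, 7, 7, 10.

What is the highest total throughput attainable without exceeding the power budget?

node-K + node-F: power draw 4 + 4 = 8 ≤ 10, throughput 7 + 10 = 17.
node-B + node-F: power draw 4 + 4 = 8 ≤ 10, throughput 7 + 10 = 17.
node-H + node-F: power draw 5 + 4 = 9 ≤ 10, throughput 7 + 10 = 17.
The maximum throughput is 17; one optimal choice is node-B and node-F.

17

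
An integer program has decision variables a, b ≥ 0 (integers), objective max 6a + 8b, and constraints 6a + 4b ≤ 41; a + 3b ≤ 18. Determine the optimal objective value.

(a,b)=(3,5) is feasible, giving 58.
(a,b)=(4,4) is feasible, giving 56.
(a,b)=(2,5) is feasible, giving 52.
No feasible integer point exceeds 58.

58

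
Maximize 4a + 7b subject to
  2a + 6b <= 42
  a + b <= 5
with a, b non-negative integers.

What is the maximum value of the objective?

(a,b)=(0,5): 2·0+6·5=30≤42, 1·0+1·5=5≤5, objective 35.
(a,b)=(1,4): 2·1+6·4=26≤42, 1·1+1·4=5≤5, objective 32.
(a,b)=(0,4): 2·0+6·4=24≤42, 1·0+1·4=4≤5, objective 28.
The best lattice point is (0,5), giving 35.

35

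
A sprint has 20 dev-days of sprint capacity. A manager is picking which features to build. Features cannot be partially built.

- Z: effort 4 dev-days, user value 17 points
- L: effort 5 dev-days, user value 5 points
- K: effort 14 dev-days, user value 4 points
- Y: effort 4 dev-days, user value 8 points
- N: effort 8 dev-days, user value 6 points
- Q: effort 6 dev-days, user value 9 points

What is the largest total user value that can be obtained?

This is an integer program with binary decision variables.
Allowing fractional choices, the relaxed optimum would be about 39.8, but features are indivisible.
Z + Y + Q: effort 4 + 4 + 6 = 14 ≤ 20, user value 17 + 8 + 9 = 34.
Z + L + Y + Q: effort 4 + 5 + 4 + 6 = 19 ≤ 20, user value 17 + 5 + 8 + 9 = 39.
Best is Z, L, Y, and Q with total user value 39.

39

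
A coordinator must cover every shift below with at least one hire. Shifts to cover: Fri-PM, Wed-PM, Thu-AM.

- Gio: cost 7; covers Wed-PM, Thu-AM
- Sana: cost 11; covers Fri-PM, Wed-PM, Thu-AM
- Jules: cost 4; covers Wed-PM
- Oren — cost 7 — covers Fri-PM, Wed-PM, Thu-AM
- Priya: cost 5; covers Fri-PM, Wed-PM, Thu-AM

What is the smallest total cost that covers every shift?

Priya alone covers Fri-PM, Wed-PM, Thu-AM — every shift.
Total cost: 5.

5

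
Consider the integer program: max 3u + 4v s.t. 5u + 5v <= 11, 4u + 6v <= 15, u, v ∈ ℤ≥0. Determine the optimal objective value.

Relaxing integrality, the LP optimum is 8.80 at (u,v) = (0, 2.2), which is not an integer point.
(u,v)=(0,2) is feasible, giving 8.
(u,v)=(1,1) is feasible, giving 7.
(u,v)=(0,1) is feasible, giving 4.
Maximum is 8 at (u,v)=(0,2).

8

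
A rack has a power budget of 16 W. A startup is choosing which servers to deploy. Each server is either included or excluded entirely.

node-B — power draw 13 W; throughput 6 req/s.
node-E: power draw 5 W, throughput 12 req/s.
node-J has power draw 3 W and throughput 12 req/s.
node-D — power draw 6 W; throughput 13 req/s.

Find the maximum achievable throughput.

37

This is an integer program with binary decision variables.
Allowing fractional choices, the relaxed optimum would be about 37.9, but servers are indivisible.
node-J + node-D: power draw 3 + 6 = 9 ≤ 16, throughput 12 + 13 = 25.
node-E + node-J + node-D: power draw 5 + 3 + 6 = 14 ≤ 16, throughput 12 + 12 + 13 = 37.
node-E + node-D: power draw 5 + 6 = 11 ≤ 16, throughput 12 + 13 = 25.
Best is node-E, node-J, and node-D with total throughput 37.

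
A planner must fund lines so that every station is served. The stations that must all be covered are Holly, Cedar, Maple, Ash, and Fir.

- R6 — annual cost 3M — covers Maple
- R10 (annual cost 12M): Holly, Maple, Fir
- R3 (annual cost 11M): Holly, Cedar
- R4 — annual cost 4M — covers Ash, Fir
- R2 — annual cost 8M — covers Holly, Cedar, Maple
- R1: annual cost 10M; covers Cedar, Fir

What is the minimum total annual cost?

12

Choose R4 and R2: together they cover Holly, Cedar, Maple, Ash, Fir — every station.
Total annual cost: 4 + 8 = 12.
No cover costs less than 12.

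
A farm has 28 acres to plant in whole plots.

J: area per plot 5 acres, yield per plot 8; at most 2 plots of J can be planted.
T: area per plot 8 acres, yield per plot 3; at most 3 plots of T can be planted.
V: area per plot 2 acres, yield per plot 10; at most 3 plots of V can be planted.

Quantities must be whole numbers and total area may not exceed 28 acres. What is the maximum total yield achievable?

49

2×J and 3×V: area 16 ≤ 28, yield 2·8 + 3·10 = 46.
2×J, 1×T, and 3×V: area 24 ≤ 28, yield 2·8 + 1·3 + 3·10 = 49.
Best is 49.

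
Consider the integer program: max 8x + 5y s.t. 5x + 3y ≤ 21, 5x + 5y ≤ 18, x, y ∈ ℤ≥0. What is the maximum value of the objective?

The continuous relaxation peaks at (3.6, 0) with value 28.80; rounding to a feasible lattice point costs some objective.
(x,y)=(3,0): 5·3+3·0=15≤21, 5·3+5·0=15≤18, objective 24.
(x,y)=(2,1): 5·2+3·1=13≤21, 5·2+5·1=15≤18, objective 21.
(x,y)=(2,0): 5·2+3·0=10≤21, 5·2+5·0=10≤18, objective 16.
The best lattice point is (3,0), giving 24.

24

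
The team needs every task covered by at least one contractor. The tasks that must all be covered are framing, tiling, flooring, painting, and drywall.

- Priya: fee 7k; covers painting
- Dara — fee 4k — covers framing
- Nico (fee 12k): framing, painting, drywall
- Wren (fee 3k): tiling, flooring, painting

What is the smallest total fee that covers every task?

The greedy cost-per-new-task heuristic would pick Wren, Dara, and Nico for 19, but a cheaper cover exists.
Choose Nico and Wren: together they cover framing, tiling, flooring, painting, drywall — every task.
Total fee: 12 + 3 = 15.
No cover costs less than 15.

15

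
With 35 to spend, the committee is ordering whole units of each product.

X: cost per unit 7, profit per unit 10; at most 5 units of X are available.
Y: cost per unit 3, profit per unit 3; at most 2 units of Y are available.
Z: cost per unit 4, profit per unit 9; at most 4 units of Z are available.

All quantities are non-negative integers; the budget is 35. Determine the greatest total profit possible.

59

2×X, 1×Y, and 4×Z: cost 33 ≤ 35, profit 2·10 + 1·3 + 4·9 = 59.
3×X and 3×Z: cost 33 ≤ 35, profit 3·10 + 3·9 = 57.
Best is 59.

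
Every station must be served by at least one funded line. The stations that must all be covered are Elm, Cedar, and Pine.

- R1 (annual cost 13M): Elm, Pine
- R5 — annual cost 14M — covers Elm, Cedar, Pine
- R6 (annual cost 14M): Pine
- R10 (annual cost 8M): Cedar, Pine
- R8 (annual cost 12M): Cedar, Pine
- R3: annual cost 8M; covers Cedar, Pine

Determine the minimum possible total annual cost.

The greedy cost-per-new-station heuristic would pick R10 and R1 for 21, but a cheaper cover exists.
R5 alone covers Elm, Cedar, Pine — every station.
Total annual cost: 14.
No cover costs less than 14.

14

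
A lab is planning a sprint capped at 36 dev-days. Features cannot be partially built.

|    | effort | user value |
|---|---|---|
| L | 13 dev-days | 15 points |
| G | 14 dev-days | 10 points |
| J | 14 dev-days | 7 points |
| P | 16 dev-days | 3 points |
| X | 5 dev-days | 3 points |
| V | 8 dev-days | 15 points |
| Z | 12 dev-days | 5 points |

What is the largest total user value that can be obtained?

Allowing fractional choices, the relaxed optimum would be about 40.6, but features are indivisible.
L + J + V: effort 13 + 14 + 8 = 35 ≤ 36, user value 15 + 7 + 15 = 37.
L + V + Z: effort 13 + 8 + 12 = 33 ≤ 36, user value 15 + 15 + 5 = 35.
L + G + V: effort 13 + 14 + 8 = 35 ≤ 36, user value 15 + 10 + 15 = 40.
Best is L, G, and V with total user value 40.

40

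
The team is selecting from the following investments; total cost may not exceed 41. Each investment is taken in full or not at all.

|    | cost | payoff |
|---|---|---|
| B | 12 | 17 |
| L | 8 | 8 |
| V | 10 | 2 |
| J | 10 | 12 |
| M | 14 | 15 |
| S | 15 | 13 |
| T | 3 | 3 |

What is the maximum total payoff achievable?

47

Allowing fractional choices, the relaxed optimum would be about 49.0, but investments are indivisible.
B + J + M + T: cost 12 + 10 + 14 + 3 = 39 ≤ 41, payoff 17 + 12 + 15 + 3 = 47.
B + M + S: cost 12 + 14 + 15 = 41 ≤ 41, payoff 17 + 15 + 13 = 45.
B + J + S + T: cost 12 + 10 + 15 + 3 = 40 ≤ 41, payoff 17 + 12 + 13 + 3 = 45.
Best is B, J, M, and T with total payoff 47.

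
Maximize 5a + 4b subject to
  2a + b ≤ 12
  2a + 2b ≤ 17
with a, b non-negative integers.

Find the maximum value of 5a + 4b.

The continuous relaxation peaks at (3.5, 5) with value 37.50; rounding to a feasible lattice point costs some objective.
(a,b)=(4,4): 2·4+1·4=12≤12, 2·4+2·4=16≤17, objective 36.
(a,b)=(3,5): 2·3+1·5=11≤12, 2·3+2·5=16≤17, objective 35.
Maximum is 36 at (a,b)=(4,4).

36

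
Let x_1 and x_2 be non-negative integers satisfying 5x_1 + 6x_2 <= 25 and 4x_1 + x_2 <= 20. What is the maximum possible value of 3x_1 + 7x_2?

Relaxing integrality, the LP optimum is 29.17 at (x_1,x_2) = (0, 4.17), which is not an integer point.
(x_1,x_2)=(0,4): 5·0+6·4=24≤25, 4·0+1·4=4≤20, objective 28.
(x_1,x_2)=(1,3): 5·1+6·3=23≤25, 4·1+1·3=7≤20, objective 24.
(x_1,x_2)=(0,3): 5·0+6·3=18≤25, 4·0+1·3=3≤20, objective 21.
No feasible integer point exceeds 28.

28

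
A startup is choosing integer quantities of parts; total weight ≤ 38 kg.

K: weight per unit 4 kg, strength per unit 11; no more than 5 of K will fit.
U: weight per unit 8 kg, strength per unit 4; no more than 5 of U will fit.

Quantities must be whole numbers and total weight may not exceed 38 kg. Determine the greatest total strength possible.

Take 5×K and 2×U: weight 36 ≤ 38, strength 5·11 + 2·4 = 63.
K has the best ratio (11/4) and is taken to its limit of 5; remaining capacity is filled optimally with the others.

63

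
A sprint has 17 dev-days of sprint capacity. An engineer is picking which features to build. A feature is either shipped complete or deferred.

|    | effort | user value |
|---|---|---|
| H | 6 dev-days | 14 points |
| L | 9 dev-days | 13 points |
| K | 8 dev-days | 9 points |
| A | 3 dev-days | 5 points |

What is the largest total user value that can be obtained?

Allowing fractional choices, the relaxed optimum would be about 30.6, but features are indivisible.
H + L: effort 6 + 9 = 15 ≤ 17, user value 14 + 13 = 27.
H + K + A: effort 6 + 8 + 3 = 17 ≤ 17, user value 14 + 9 + 5 = 28.
H + K: effort 6 + 8 = 14 ≤ 17, user value 14 + 9 = 23.
Best is H, K, and A with total user value 28.

28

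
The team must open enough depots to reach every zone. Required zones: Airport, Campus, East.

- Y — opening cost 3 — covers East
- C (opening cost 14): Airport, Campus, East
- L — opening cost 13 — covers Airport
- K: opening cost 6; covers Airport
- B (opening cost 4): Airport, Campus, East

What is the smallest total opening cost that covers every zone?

B alone covers Airport, Campus, East — every zone.
Total opening cost: 4.
No cover costs less than 4.

4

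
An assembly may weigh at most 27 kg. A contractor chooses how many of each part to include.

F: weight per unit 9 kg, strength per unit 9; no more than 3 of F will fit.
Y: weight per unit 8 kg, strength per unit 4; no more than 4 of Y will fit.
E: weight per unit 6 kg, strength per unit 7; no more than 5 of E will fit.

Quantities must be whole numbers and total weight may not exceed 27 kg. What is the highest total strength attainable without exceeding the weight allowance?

E has the best ratio (7/6); taking only E gives at most 4×7 = 28 (stopped by the weight limit).
Mixing does better — 1×F and 3×E: weight 27 ≤ 27, strength 1·9 + 3·7 = 30.

30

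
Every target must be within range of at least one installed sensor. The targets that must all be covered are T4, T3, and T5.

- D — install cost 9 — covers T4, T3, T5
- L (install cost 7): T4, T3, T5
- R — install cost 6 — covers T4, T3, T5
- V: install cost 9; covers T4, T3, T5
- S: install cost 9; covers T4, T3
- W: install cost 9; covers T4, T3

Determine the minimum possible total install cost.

6

R alone covers T4, T3, T5 — every target.
Total install cost: 6.
No cover costs less than 6.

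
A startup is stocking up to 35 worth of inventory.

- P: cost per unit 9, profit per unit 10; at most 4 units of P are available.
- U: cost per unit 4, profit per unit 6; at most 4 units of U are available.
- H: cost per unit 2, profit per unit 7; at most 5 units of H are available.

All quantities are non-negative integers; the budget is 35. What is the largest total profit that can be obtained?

H has the best ratio (7/2); taking only H gives at most 5×7 = 35 (stopped by the supply cap of 5).
Mixing does better — 1×P, 4×U, and 5×H: cost 35 ≤ 35, profit 1·10 + 4·6 + 5·7 = 69.

69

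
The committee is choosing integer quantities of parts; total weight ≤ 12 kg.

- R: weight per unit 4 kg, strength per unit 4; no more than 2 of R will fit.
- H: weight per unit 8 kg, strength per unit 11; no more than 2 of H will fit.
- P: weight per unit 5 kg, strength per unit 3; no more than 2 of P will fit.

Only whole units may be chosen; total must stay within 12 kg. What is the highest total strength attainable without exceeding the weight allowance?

H has the best ratio (11/8); taking only H gives at most 1×11 = 11 (stopped by the weight limit).
Mixing does better — 1×R and 1×H: weight 12 ≤ 12, strength 1·4 + 1·11 = 15.

15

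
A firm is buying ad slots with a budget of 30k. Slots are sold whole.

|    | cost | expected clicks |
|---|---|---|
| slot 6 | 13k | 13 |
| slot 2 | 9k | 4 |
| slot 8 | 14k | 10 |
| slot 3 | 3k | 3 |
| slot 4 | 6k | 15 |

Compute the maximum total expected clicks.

Allowing fractional choices, the relaxed optimum would be about 36.7, but ad slots are indivisible.
slot 6 + slot 3 + slot 4: cost 13 + 3 + 6 = 22 ≤ 30, expected clicks 13 + 3 + 15 = 31.
slot 6 + slot 2 + slot 4: cost 13 + 9 + 6 = 28 ≤ 30, expected clicks 13 + 4 + 15 = 32.
Best is slot 6, slot 2, and slot 4 with total expected clicks 32.

32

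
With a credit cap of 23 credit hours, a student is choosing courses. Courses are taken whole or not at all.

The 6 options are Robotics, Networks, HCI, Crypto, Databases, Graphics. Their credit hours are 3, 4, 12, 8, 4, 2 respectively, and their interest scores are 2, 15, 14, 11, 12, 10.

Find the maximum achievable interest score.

Networks + HCI + Databases + Graphics: credit hours 4 + 12 + 4 + 2 = 22 ≤ 23, interest score 15 + 14 + 12 + 10 = 51.
Robotics + Networks + Crypto + Databases + Graphics: credit hours 3 + 4 + 8 + 4 + 2 = 21 ≤ 23, interest score 2 + 15 + 11 + 12 + 10 = 50.
Best is Networks, HCI, Databases, and Graphics with total interest score 51.

51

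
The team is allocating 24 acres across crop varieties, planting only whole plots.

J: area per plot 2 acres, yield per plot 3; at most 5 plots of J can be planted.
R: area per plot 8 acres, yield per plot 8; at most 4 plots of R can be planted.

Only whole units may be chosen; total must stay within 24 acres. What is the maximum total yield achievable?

J has the best ratio (3/2); taking only J gives at most 5×3 = 15 (stopped by the supply cap of 5).
Mixing does better — 4×J and 2×R: area 24 ≤ 24, yield 4·3 + 2·8 = 28.

28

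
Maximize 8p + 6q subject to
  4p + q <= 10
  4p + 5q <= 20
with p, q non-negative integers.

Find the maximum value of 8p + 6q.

Relaxing integrality, the LP optimum is 30.00 at (p,q) = (1.88, 2.5), which is not an integer point.
(p,q)=(2,2) is feasible, giving 28.
(p,q)=(1,3) is feasible, giving 26.
(p,q)=(2,1) is feasible, giving 22.
(p,q)=(1,2) is feasible, giving 20.
No feasible integer point exceeds 28.

28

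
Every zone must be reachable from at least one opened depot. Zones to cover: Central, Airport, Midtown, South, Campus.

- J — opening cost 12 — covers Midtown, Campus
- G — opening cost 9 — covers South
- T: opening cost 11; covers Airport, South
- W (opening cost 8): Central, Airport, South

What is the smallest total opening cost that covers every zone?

Choose J and W: together they cover Central, Airport, Midtown, South, Campus — every zone.
Total opening cost: 12 + 8 = 20.
No cover costs less than 20.

20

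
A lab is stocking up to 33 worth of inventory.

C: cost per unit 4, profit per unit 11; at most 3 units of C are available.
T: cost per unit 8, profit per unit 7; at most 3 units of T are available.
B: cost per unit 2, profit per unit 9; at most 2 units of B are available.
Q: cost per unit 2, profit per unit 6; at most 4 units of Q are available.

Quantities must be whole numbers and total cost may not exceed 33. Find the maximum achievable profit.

82

Take 3×C, 1×T, 2×B, and 4×Q: cost 32 ≤ 33, profit 3·11 + 1·7 + 2·9 + 4·6 = 82.
B has the best ratio (9/2) and is taken to its limit of 2; remaining capacity is filled optimally with the others.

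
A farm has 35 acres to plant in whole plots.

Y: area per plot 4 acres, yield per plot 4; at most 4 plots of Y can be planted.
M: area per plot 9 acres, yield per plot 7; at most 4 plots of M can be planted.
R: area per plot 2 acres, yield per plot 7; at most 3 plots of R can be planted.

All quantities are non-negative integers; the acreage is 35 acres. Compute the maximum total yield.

This is a bounded integer knapsack.
R has the best ratio (7/2); taking only R gives at most 3×7 = 21 (stopped by the supply cap of 3).
Mixing does better — 4×Y, 1×M, and 3×R: area 31 ≤ 35, yield 4·4 + 1·7 + 3·7 = 44.

44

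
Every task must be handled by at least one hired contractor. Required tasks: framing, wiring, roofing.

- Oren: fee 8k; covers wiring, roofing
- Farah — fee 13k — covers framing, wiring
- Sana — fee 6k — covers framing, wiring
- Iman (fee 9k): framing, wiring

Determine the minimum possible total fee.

Choose Oren and Sana: together they cover framing, wiring, roofing — every task.
Total fee: 8 + 6 = 14.
No cover costs less than 14.

14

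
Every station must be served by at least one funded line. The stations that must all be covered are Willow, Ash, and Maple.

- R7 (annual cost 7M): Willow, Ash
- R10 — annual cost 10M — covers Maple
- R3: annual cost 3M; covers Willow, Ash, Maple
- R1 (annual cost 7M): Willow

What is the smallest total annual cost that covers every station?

3

This is a weighted set-cover instance.
R3 alone covers Willow, Ash, Maple — every station.
Total annual cost: 3.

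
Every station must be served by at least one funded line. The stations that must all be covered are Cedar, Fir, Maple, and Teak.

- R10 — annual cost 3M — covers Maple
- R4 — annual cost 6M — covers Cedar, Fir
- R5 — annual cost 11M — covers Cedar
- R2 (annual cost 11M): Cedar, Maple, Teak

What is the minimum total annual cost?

The greedy cost-per-new-station heuristic would pick R10, R4, and R2 for 20, but a cheaper cover exists.
Choose R4 and R2: together they cover Cedar, Fir, Maple, Teak — every station.
Total annual cost: 6 + 11 = 17.
No cover costs less than 17.

17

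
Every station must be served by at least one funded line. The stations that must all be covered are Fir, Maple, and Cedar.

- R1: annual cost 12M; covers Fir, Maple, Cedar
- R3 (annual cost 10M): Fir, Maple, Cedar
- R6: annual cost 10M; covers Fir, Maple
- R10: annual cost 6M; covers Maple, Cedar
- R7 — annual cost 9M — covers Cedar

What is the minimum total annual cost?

R3 alone covers Fir, Maple, Cedar — every station.
Total annual cost: 10.

10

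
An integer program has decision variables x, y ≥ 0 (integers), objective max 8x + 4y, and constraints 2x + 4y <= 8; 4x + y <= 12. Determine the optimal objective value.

24

Relaxing integrality, the LP optimum is 25.14 at (x,y) = (2.86, 0.571), which is not an integer point.
(x,y)=(3,0): 2·3+4·0=6≤8, 4·3+1·0=12≤12, objective 24.
(x,y)=(2,1): 2·2+4·1=8≤8, 4·2+1·1=9≤12, objective 20.
(x,y)=(2,0): 2·2+4·0=4≤8, 4·2+1·0=8≤12, objective 16.
(x,y)=(1,1): 2·1+4·1=6≤8, 4·1+1·1=5≤12, objective 12.
The best lattice point is (3,0), giving 24.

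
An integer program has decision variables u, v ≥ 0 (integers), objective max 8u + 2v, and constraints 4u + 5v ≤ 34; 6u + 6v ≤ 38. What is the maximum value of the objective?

(u,v)=(6,0): 4·6+5·0=24≤34, 6·6+6·0=36≤38, objective 48.
(u,v)=(5,1): 4·5+5·1=25≤34, 6·5+6·1=36≤38, objective 42.
(u,v)=(5,0): 4·5+5·0=20≤34, 6·5+6·0=30≤38, objective 40.
The best lattice point is (6,0), giving 48.

48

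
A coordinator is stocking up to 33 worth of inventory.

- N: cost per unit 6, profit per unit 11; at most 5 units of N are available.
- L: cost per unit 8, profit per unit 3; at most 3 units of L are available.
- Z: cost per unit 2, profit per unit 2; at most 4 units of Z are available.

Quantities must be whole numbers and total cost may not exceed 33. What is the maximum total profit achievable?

Take 5×N and 1×Z: cost 32 ≤ 33, profit 5·11 + 1·2 = 57.
N has the best ratio (11/6) and is taken to its limit of 5; remaining capacity is filled optimally with the others.

57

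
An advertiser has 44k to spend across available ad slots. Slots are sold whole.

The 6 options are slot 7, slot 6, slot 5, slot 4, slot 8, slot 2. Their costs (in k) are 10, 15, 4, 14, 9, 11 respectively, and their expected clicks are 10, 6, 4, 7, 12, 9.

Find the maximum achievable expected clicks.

Allowing fractional choices, the relaxed optimum would be about 40.0, but ad slots are indivisible.
slot 7 + slot 4 + slot 8 + slot 2: cost 10 + 14 + 9 + 11 = 44 ≤ 44, expected clicks 10 + 7 + 12 + 9 = 38.
slot 7 + slot 5 + slot 8 + slot 2: cost 10 + 4 + 9 + 11 = 34 ≤ 44, expected clicks 10 + 4 + 12 + 9 = 35.
slot 7 + slot 5 + slot 4 + slot 8: cost 10 + 4 + 14 + 9 = 37 ≤ 44, expected clicks 10 + 4 + 7 + 12 = 33.
Best is slot 7, slot 4, slot 8, and slot 2 with total expected clicks 38.

38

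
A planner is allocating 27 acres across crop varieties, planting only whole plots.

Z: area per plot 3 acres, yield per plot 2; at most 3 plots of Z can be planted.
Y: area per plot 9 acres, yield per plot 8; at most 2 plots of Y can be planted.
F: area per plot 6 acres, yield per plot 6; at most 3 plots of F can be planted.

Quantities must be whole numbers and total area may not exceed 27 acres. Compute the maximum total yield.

F has the best ratio (6/6); taking only F gives at most 3×6 = 18 (stopped by the supply cap of 3).
Mixing does better — 1×Y and 3×F: area 27 ≤ 27, yield 1·8 + 3·6 = 26.

26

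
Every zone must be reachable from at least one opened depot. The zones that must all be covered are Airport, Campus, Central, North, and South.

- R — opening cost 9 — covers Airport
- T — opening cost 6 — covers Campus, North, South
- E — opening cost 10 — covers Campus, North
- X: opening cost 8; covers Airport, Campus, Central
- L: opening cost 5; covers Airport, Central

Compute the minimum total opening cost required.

11

This is a weighted set-cover instance.
Choose T and L: together they cover Airport, Campus, Central, North, South — every zone.
Total opening cost: 6 + 5 = 11.
No cover costs less than 11.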